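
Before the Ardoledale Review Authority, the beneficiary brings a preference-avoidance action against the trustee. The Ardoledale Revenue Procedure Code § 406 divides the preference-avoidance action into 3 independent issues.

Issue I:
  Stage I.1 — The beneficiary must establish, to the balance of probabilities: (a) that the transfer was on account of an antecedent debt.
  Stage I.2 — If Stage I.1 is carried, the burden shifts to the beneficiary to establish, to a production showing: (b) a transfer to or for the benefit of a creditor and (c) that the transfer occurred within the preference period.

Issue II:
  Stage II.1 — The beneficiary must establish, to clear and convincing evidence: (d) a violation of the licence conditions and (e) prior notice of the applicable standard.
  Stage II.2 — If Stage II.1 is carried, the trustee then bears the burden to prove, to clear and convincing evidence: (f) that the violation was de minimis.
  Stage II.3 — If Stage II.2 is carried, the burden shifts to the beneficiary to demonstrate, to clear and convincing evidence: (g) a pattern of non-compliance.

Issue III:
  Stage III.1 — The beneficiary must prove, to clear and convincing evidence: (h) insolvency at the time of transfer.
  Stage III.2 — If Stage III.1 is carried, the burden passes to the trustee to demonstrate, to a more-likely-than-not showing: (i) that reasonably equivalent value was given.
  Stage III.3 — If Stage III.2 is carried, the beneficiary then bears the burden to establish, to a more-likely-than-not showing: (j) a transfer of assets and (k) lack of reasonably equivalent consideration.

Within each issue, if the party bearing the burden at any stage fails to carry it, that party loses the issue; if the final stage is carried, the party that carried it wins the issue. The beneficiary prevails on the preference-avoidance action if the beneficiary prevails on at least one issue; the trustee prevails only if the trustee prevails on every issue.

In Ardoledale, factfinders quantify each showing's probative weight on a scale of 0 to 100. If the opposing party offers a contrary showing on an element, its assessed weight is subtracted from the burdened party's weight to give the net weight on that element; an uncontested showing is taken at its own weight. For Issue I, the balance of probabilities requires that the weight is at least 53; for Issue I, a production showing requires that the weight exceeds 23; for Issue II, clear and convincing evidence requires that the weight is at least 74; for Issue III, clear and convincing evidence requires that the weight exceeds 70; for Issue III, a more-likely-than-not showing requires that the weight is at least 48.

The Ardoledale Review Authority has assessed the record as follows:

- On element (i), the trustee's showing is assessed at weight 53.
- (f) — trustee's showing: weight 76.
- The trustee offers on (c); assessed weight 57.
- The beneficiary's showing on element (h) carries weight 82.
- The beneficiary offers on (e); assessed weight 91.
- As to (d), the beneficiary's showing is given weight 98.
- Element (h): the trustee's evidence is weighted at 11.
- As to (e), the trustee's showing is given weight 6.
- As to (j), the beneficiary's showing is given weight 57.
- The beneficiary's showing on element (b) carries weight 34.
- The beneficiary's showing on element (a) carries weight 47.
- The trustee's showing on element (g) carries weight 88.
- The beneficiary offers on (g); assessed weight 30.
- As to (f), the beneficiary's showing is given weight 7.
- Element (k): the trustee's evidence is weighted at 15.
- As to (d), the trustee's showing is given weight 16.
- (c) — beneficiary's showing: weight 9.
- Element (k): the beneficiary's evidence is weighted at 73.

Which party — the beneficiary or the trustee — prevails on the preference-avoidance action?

— Issue I —
Stage I.1 (beneficiary, the balance of probabilities, weight is at least 53): (a) 47 < 53 — fails.
  Stage I.1 not carried; the beneficiary fails its burden.
So the trustee prevails on this issue.
— Issue II —
Stage II.1 — burden on beneficiary; standard: clear and convincing evidence (weight is at least 74).
    (d): 98 − 16 = 82 ≥ 74 [met]
    (e): 91 − 6 = 85 ≥ 74 [met]
  Stage II.1 is satisfied; the onus moves to the trustee.
Stage II.2 — burden on trustee; standard: clear and convincing evidence (weight is at least 74).
    (f): 76 − 7 = 69 < 74 [not met]
  The trustee does not carry Stage II.2.
The analysis ends at Stage II.2; the beneficiary prevails on this issue.
— Issue III —
At Stage III.1 the beneficiary must meet clear and convincing evidence (weight exceeds 70): on (h) the weight is 82 less the opposing 11 gives net 71, > 70, so (h) meets the standard.
  Stage III.1 carried; the burden shifts to the trustee.
At Stage III.2 the trustee must meet a more-likely-than-not showing (weight is at least 48): on (i) the weight is 53, ≥ 48, so (i) meets the standard.
  All elements met. The burden passes to the beneficiary.
At Stage III.3 the beneficiary must meet a more-likely-than-not showing (weight is at least 48): on (j) the weight is 57, which does reach 48, so (j) meets the standard; on (k) the weight is 73 less the opposing 15 gives net 58, which does reach 48, so (k) meets the standard.
  The beneficiary carries the last stage.
With every stage satisfied, the beneficiary prevails on this issue.
Per-issue: Issue I → trustee; Issue II → beneficiary; Issue III → beneficiary. The beneficiary must prevail on at least one issue; overall, the beneficiary prevails.

beneficiary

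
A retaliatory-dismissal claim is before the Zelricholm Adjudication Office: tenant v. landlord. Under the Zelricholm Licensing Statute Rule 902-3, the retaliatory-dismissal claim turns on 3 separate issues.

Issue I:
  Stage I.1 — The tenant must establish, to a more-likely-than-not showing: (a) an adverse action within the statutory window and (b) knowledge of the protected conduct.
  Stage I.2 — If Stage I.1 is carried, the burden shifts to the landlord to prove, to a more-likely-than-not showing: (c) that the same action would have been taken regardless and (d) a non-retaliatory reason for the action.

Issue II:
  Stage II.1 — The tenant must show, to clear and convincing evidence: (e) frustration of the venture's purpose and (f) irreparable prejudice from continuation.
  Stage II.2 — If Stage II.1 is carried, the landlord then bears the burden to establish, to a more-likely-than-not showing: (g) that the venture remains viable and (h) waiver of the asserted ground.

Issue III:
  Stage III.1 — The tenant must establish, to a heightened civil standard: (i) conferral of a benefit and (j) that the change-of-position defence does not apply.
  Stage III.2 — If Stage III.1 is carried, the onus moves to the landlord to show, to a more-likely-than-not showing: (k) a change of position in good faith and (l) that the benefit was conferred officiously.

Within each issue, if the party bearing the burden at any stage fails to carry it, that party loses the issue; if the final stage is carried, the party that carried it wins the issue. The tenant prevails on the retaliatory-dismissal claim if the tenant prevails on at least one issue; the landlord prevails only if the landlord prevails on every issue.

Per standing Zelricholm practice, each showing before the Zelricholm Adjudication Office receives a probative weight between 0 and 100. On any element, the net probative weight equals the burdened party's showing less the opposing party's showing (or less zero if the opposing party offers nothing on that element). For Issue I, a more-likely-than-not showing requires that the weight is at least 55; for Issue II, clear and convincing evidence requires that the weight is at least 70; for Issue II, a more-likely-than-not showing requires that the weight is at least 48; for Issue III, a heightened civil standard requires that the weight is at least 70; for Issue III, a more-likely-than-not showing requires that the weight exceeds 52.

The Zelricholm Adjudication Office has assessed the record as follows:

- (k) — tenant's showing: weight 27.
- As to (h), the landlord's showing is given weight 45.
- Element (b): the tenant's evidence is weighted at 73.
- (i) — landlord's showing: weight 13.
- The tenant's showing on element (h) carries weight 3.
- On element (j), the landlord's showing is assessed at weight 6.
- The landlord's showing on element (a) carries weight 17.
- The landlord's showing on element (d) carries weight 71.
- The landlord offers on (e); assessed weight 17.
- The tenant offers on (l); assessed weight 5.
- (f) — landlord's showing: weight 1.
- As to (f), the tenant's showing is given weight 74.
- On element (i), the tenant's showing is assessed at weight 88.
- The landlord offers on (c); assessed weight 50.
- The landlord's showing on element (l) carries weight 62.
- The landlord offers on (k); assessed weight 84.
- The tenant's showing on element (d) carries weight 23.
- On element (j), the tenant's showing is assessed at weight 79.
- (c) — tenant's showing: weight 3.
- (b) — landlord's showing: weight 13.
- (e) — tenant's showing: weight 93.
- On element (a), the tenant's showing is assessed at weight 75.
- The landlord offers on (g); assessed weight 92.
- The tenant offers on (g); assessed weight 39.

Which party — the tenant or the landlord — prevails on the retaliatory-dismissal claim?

— Issue I —
Stage I.1 (tenant, a more-likely-than-not showing, weight is at least 55): (a) net 75−17=58 ≥ 55 — meets; (b) net 73−13=60 ≥ 55 — meets.
  The tenant carries Stage I.1; the landlord now bears the burden.
Stage I.2 (landlord, a more-likely-than-not showing, weight is at least 55): (c) net 50−3=47 < 55 — fails; (d) net 71−23=48 < 55 — fails.
  Not every element is met, so the landlord fails to carry Stage I.2.
So the tenant prevails on this issue.
— Issue II —
Stage II.1 (tenant, clear and convincing evidence, weight is at least 70): (e) net 93−17=76 ≥ 70 — meets; (f) net 74−1=73 ≥ 70 — meets.
  Stage II.1 is satisfied; the onus moves to the landlord.
Stage II.2 (landlord, a more-likely-than-not showing, weight is at least 48): (g) net 92−39=53 ≥ 48 — meets; (h) net 45−3=42 < 48 — fails.
  Not every element is met, so the landlord fails to carry Stage II.2.
So the tenant prevails on this issue.
— Issue III —
At Stage III.1 the tenant must meet a heightened civil standard (weight is at least 70): on (i) the weight is 88 less the opposing 13 gives net 75, ≥ 70, so (i) meets the standard; on (j) the weight is 79 less the opposing 6 gives net 73, which does reach 70, so (j) meets the standard.
  The tenant carries Stage III.1; the landlord now bears the burden.
At Stage III.2 the landlord must meet a more-likely-than-not showing (weight exceeds 52): on (k) the weight is 84 less the opposing 27 gives net 57, which does exceed 52, so (k) meets the standard; on (l) the weight is 62 less the opposing 5 gives net 57, > 52, so (l) meets the standard.
  All elements met at the final stage.
Every stage carried; the landlord prevails on this issue.
Per-issue: Issue I → tenant; Issue II → tenant; Issue III → landlord. The tenant must prevail on at least one issue; overall, the tenant prevails.

tenant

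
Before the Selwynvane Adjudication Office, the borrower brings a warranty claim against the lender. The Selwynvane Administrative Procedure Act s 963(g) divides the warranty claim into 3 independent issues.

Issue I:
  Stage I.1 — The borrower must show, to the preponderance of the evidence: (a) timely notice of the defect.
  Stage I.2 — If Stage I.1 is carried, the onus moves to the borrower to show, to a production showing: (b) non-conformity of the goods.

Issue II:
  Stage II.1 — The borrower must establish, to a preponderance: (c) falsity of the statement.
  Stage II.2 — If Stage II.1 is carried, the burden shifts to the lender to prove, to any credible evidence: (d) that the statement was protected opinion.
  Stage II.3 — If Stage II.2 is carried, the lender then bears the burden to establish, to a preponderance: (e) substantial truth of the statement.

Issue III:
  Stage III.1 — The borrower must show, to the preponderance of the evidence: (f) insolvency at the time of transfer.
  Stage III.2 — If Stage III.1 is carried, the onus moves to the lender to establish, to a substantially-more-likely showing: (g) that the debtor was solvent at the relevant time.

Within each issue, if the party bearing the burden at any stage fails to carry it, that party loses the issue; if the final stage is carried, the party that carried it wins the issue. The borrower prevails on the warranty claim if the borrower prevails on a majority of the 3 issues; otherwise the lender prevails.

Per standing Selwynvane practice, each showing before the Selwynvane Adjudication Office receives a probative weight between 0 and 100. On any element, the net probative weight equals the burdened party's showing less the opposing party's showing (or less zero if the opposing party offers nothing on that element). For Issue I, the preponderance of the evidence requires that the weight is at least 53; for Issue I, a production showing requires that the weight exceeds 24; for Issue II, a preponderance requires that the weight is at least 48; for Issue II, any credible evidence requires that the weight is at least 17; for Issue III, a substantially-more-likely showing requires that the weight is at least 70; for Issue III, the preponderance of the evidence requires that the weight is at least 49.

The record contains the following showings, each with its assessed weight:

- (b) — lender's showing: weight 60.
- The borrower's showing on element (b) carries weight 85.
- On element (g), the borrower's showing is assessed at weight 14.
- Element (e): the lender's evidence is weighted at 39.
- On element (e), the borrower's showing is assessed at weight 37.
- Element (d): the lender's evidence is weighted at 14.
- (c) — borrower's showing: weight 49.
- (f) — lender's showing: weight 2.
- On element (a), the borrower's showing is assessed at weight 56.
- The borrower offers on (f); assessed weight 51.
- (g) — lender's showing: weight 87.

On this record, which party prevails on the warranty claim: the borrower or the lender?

— Issue I —
Stage I.1 (borrower, the preponderance of the evidence, weight is at least 53): (a) 56 ≥ 53 — meets.
  All elements met. The borrower retains the burden for Stage I.2.
Stage I.2 (borrower, a production showing, weight exceeds 24): (b) net 85−60=25 > 24 — meets.
  All elements met at the final stage.
Every stage carried; the borrower prevails on this issue.
— Issue II —
Stage II.1 — burden on borrower; standard: a preponderance (weight is at least 48).
    (c): 49 ≥ 48 [met]
  All elements met. The burden passes to the lender.
Stage II.2 — burden on lender; standard: any credible evidence (weight is at least 17).
    (d): 14 < 17 [not met]
  The lender does not carry Stage II.2.
So the borrower prevails on this issue.
— Issue III —
Stage III.1 — burden on borrower; standard: the preponderance of the evidence (weight is at least 49).
    (f): 51 − 2 = 49 ≥ 49 [met]
  All elements met. The burden passes to the lender.
Stage III.2 — burden on lender; standard: a substantially-more-likely showing (weight is at least 70).
    (g): 87 − 14 = 73 ≥ 70 [met]
  Stage III.2 carried; the final stage is satisfied.
All stages carried — the lender prevails on this issue.
Per-issue: Issue I → borrower; Issue II → borrower; Issue III → lender. The borrower must prevail on a majority of issues; overall, the borrower prevails.

borrower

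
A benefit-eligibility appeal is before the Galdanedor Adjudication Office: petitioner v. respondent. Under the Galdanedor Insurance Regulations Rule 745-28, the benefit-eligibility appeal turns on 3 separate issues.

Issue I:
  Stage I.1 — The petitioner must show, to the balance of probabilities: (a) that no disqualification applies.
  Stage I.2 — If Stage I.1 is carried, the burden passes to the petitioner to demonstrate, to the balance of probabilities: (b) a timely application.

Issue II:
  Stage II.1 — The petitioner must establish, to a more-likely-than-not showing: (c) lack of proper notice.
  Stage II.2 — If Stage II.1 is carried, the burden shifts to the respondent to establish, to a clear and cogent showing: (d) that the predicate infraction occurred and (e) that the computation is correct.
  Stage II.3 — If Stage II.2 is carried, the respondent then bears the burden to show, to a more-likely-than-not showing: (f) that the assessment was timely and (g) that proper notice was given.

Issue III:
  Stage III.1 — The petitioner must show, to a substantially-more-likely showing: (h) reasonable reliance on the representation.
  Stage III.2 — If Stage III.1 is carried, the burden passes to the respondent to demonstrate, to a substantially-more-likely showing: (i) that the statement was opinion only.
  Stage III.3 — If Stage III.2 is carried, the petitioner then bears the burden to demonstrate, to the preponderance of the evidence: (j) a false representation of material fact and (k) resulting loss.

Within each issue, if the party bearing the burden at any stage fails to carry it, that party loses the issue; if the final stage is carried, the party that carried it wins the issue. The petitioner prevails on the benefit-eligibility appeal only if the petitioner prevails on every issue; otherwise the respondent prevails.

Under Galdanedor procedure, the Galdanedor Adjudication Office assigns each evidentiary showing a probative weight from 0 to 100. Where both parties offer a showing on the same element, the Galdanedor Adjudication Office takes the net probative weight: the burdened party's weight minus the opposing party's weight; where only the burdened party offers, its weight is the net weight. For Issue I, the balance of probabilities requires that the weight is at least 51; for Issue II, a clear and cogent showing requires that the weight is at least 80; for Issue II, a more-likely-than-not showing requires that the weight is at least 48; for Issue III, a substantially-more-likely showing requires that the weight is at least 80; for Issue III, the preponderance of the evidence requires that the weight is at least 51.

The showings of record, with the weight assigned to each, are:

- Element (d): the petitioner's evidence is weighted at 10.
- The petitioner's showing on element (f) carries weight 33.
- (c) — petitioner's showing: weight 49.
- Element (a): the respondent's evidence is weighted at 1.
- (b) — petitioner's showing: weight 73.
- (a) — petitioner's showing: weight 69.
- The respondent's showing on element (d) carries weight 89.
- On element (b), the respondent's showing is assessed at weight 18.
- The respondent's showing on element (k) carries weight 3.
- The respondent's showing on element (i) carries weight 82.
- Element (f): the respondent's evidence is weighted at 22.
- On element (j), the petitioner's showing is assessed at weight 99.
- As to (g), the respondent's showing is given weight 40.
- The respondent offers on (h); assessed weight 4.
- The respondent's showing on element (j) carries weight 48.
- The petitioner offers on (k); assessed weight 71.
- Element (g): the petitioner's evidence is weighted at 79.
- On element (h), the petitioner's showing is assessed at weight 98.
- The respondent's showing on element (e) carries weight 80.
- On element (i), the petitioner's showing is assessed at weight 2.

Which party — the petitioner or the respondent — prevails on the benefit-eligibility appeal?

petitioner

— Issue I —
Stage I.1 (petitioner, the balance of probabilities, weight is at least 51): (a) net 69−1=68 ≥ 51 — meets.
  Stage I.1 carried; the burden remains with the petitioner.
Stage I.2 (petitioner, the balance of probabilities, weight is at least 51): (b) net 73−18=55 ≥ 51 — meets.
  Stage I.2 carried; the final stage is satisfied.
Every stage carried; the petitioner prevails on this issue.
— Issue II —
Stage II.1 (petitioner, a more-likely-than-not showing, weight is at least 48): (c) 49 ≥ 48 — meets.
  Stage II.1 carried; the burden shifts to the respondent.
Stage II.2 (respondent, a clear and cogent showing, weight is at least 80): (d) net 89−10=79 < 80 — fails; (e) 80 ≥ 80 — meets.
  The respondent does not carry Stage II.2.
The analysis ends at Stage II.2; the petitioner prevails on this issue.
— Issue III —
At Stage III.1 the petitioner must meet a substantially-more-likely showing (weight is at least 80): on (h) the weight is 98 less the opposing 4 gives net 94, which does reach 80, so (h) meets the standard.
  All elements met. The burden passes to the respondent.
At Stage III.2 the respondent must meet a substantially-more-likely showing (weight is at least 80): on (i) the weight is 82 less the opposing 2 gives net 80, which does reach 80, so (i) meets the standard.
  All elements met. The burden passes to the petitioner.
At Stage III.3 the petitioner must meet the preponderance of the evidence (weight is at least 51): on (j) the weight is 99 less the opposing 48 gives net 51, ≥ 51, so (j) meets the standard; on (k) the weight is 71 less the opposing 3 gives net 68, which does reach 51, so (k) meets the standard.
  Stage III.3 carried; the final stage is satisfied.
Every stage carried; the petitioner prevails on this issue.
Per-issue: Issue I → petitioner; Issue II → petitioner; Issue III → petitioner. The petitioner must prevail on every issue; overall, the petitioner prevails.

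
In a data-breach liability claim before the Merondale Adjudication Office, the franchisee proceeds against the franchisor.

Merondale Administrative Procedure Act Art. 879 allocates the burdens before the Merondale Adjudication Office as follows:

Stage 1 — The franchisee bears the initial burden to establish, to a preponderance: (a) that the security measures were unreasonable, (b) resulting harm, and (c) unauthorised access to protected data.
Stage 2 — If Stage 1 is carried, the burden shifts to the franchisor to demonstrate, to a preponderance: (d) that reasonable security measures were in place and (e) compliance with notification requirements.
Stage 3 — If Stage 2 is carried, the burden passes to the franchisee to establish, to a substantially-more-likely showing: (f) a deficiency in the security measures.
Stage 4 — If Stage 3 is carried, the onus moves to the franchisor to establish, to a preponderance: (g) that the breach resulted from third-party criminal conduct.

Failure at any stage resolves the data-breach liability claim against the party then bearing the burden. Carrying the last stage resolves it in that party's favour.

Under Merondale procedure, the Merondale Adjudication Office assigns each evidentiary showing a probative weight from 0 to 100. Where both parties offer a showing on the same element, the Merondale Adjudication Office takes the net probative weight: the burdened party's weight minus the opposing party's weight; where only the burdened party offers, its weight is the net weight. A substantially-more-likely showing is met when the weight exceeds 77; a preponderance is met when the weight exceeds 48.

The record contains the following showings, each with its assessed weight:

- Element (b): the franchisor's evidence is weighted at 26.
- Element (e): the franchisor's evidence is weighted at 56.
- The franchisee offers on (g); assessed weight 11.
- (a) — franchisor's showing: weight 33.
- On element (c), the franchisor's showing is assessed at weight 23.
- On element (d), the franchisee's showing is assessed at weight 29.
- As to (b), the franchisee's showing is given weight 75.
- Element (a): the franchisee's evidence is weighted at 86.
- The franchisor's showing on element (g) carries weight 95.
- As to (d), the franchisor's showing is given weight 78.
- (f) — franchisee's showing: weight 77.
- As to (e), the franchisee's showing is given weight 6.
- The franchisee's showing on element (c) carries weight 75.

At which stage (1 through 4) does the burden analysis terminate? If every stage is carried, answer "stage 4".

stage 3

Stage 1 — burden on franchisee; standard: a preponderance (weight exceeds 48).
    (a): 86 − 33 = 53 > 48 [met]
    (b): 75 − 26 = 49 > 48 [met]
    (c): 75 − 23 = 52 > 48 [met]
  The franchisee carries Stage 1; the franchisor now bears the burden.
Stage 2 — burden on franchisor; standard: a preponderance (weight exceeds 48).
    (d): 78 − 29 = 49 > 48 [met]
    (e): 56 − 6 = 50 > 48 [met]
  The franchisor carries Stage 2; the franchisee now bears the burden.
Stage 3 — burden on franchisee; standard: a substantially-more-likely showing (weight exceeds 77).
    (f): 77 ≤ 77 [not met]
  Stage 3 not carried; the franchisee fails its burden.
So the franchisor prevails.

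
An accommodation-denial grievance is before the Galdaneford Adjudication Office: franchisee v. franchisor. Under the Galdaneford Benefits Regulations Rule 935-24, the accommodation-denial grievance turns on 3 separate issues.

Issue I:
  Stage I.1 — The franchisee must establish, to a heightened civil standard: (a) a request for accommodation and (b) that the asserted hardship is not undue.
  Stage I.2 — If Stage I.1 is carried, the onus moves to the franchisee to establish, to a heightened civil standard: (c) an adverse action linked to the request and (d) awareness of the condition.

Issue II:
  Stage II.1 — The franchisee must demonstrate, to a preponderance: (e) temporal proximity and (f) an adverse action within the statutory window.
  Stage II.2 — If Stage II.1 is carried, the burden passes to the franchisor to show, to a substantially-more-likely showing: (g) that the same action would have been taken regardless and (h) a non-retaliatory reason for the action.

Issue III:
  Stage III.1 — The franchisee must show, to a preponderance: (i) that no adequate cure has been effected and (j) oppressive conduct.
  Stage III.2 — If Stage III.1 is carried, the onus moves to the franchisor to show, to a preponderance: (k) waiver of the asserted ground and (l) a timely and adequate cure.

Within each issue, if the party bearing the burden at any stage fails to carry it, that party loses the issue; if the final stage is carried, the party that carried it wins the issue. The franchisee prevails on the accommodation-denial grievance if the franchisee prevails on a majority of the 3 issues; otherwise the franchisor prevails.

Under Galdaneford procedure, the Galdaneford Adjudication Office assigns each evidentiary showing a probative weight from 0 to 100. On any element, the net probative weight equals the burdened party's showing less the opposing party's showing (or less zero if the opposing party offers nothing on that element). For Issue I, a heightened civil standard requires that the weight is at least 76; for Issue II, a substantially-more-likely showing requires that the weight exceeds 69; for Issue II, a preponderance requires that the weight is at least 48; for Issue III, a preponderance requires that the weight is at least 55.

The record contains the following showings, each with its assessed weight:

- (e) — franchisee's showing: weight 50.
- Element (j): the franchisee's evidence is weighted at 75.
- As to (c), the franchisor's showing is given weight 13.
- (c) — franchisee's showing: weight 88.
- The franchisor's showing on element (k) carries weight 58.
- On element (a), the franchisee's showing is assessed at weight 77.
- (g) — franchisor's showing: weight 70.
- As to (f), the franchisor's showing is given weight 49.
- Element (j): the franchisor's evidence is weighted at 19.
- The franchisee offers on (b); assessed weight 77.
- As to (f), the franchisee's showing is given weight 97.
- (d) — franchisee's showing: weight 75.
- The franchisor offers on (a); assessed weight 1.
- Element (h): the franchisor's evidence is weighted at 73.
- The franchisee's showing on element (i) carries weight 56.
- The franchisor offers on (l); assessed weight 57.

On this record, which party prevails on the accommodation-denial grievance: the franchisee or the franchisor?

franchisor

— Issue I —
Stage I.1 — burden on franchisee; standard: a heightened civil standard (weight is at least 76).
    (a): 77 − 1 = 76 ≥ 76 [met]
    (b): 77 ≥ 76 [met]
  All elements met. The franchisee retains the burden for Stage I.2.
Stage I.2 — burden on franchisee; standard: a heightened civil standard (weight is at least 76).
    (c): 88 − 13 = 75 < 76 [not met]
    (d): 75 < 76 [not met]
  Not every element is met, so the franchisee fails to carry Stage I.2.
The analysis ends at Stage I.2; the franchisor prevails on this issue.
— Issue II —
Stage II.1 — burden on franchisee; standard: a preponderance (weight is at least 48).
    (e): 50 ≥ 48 [met]
    (f): 97 − 49 = 48 ≥ 48 [met]
  All elements met. The burden passes to the franchisor.
Stage II.2 — burden on franchisor; standard: a substantially-more-likely showing (weight exceeds 69).
    (g): 70 > 69 [met]
    (h): 73 > 69 [met]
  The franchisor carries the last stage.
All stages carried — the franchisor prevails on this issue.
— Issue III —
At Stage III.1 the franchisee must meet a preponderance (weight is at least 55): on (i) the weight is 56, ≥ 55, so (i) meets the standard; on (j) the weight is 75 less the opposing 19 gives net 56, ≥ 55, so (j) meets the standard.
  The franchisee carries Stage III.1; the franchisor now bears the burden.
At Stage III.2 the franchisor must meet a preponderance (weight is at least 55): on (k) the weight is 58, ≥ 55, so (k) meets the standard; on (l) the weight is 57, which does reach 55, so (l) meets the standard.
  The franchisor carries the last stage.
With every stage satisfied, the franchisor prevails on this issue.
Per-issue: Issue I → franchisor; Issue II → franchisor; Issue III → franchisor. The franchisee must prevail on a majority of issues; overall, the franchisor prevails.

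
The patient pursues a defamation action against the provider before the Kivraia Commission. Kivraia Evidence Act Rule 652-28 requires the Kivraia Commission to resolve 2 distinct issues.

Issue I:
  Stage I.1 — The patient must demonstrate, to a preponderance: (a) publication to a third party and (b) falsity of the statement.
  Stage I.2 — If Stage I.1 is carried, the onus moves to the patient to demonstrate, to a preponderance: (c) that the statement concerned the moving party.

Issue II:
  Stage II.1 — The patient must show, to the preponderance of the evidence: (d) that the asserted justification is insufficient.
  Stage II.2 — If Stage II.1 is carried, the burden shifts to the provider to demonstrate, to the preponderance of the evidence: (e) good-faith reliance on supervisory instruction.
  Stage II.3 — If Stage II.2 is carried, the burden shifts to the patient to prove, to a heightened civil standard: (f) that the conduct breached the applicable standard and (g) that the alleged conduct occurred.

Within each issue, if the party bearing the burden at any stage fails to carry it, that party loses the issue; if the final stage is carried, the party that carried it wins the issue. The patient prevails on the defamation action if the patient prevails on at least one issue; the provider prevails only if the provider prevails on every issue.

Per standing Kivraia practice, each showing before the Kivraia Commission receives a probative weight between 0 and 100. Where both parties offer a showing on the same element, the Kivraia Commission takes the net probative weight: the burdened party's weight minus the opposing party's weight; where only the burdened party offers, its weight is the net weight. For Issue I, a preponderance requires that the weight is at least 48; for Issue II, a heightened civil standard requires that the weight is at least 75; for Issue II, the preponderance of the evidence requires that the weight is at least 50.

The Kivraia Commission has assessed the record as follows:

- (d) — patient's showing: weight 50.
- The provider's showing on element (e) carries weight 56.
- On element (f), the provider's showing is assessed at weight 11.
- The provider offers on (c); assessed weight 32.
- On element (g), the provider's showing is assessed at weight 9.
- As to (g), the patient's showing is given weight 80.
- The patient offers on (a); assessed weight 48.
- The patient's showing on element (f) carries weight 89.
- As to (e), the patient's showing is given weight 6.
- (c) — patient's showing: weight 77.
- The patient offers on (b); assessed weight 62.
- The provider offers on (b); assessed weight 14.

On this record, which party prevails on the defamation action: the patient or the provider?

provider

— Issue I —
Stage I.1 (patient, a preponderance, weight is at least 48): (a) 48 ≥ 48 — meets; (b) net 62−14=48 ≥ 48 — meets.
  Stage I.1 carried; the burden remains with the patient.
Stage I.2 (patient, a preponderance, weight is at least 48): (c) net 77−32=45 < 48 — fails.
  Not every element is met, so the patient fails to carry Stage I.2.
So the provider prevails on this issue.
— Issue II —
At Stage II.1 the patient must meet the preponderance of the evidence (weight is at least 50): on (d) the weight is 50, ≥ 50, so (d) meets the standard.
  Stage II.1 is satisfied; the onus moves to the provider.
At Stage II.2 the provider must meet the preponderance of the evidence (weight is at least 50): on (e) the weight is 56 less the opposing 6 gives net 50, which does reach 50, so (e) meets the standard.
  Stage II.2 carried; the burden shifts to the patient.
At Stage II.3 the patient must meet a heightened civil standard (weight is at least 75): on (f) the weight is 89 less the opposing 11 gives net 78, ≥ 75, so (f) meets the standard; on (g) the weight is 80 less the opposing 9 gives net 71, < 75, so (g) does not meet the standard.
  Not every element is met, so the patient fails to carry Stage II.3.
The provider prevails on this issue.
Per-issue: Issue I → provider; Issue II → provider. The patient must prevail on at least one issue; overall, the provider prevails.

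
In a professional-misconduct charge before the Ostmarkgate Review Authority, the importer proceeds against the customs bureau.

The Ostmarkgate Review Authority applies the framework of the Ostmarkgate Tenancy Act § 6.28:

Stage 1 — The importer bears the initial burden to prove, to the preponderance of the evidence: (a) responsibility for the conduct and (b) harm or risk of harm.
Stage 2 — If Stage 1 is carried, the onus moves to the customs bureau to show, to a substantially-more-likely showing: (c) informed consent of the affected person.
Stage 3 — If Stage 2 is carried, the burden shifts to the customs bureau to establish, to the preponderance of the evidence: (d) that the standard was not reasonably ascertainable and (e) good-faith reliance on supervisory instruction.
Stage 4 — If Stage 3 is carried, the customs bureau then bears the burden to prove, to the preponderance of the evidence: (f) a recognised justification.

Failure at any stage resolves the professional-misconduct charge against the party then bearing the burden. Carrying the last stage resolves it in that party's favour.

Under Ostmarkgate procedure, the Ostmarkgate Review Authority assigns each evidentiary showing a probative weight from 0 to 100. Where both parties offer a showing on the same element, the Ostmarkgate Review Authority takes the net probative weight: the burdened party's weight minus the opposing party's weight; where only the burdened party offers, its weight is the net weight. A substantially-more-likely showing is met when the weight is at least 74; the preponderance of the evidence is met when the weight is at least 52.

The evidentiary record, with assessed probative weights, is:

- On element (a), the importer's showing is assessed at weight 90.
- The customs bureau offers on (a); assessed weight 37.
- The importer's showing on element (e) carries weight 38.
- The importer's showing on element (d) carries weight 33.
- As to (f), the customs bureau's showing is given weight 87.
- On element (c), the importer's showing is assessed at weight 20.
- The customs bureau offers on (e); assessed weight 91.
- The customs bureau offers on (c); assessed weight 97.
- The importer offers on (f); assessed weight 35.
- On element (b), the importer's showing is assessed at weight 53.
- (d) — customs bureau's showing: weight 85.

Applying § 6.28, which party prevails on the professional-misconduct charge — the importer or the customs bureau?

Stage 1 (importer, the preponderance of the evidence, weight is at least 52): (a) net 90−37=53 ≥ 52 — meets; (b) 53 ≥ 52 — meets.
  All elements met. The burden passes to the customs bureau.
Stage 2 (customs bureau, a substantially-more-likely showing, weight is at least 74): (c) net 97−20=77 ≥ 74 — meets.
  Stage 2 is satisfied; the customs bureau continues to bear the burden.
Stage 3 (customs bureau, the preponderance of the evidence, weight is at least 52): (d) net 85−33=52 ≥ 52 — meets; (e) net 91−38=53 ≥ 52 — meets.
  Stage 3 is satisfied; the customs bureau continues to bear the burden.
Stage 4 (customs bureau, the preponderance of the evidence, weight is at least 52): (f) net 87−35=52 ≥ 52 — meets.
  All elements met at the final stage.
With every stage satisfied, the customs bureau prevails.

customs bureau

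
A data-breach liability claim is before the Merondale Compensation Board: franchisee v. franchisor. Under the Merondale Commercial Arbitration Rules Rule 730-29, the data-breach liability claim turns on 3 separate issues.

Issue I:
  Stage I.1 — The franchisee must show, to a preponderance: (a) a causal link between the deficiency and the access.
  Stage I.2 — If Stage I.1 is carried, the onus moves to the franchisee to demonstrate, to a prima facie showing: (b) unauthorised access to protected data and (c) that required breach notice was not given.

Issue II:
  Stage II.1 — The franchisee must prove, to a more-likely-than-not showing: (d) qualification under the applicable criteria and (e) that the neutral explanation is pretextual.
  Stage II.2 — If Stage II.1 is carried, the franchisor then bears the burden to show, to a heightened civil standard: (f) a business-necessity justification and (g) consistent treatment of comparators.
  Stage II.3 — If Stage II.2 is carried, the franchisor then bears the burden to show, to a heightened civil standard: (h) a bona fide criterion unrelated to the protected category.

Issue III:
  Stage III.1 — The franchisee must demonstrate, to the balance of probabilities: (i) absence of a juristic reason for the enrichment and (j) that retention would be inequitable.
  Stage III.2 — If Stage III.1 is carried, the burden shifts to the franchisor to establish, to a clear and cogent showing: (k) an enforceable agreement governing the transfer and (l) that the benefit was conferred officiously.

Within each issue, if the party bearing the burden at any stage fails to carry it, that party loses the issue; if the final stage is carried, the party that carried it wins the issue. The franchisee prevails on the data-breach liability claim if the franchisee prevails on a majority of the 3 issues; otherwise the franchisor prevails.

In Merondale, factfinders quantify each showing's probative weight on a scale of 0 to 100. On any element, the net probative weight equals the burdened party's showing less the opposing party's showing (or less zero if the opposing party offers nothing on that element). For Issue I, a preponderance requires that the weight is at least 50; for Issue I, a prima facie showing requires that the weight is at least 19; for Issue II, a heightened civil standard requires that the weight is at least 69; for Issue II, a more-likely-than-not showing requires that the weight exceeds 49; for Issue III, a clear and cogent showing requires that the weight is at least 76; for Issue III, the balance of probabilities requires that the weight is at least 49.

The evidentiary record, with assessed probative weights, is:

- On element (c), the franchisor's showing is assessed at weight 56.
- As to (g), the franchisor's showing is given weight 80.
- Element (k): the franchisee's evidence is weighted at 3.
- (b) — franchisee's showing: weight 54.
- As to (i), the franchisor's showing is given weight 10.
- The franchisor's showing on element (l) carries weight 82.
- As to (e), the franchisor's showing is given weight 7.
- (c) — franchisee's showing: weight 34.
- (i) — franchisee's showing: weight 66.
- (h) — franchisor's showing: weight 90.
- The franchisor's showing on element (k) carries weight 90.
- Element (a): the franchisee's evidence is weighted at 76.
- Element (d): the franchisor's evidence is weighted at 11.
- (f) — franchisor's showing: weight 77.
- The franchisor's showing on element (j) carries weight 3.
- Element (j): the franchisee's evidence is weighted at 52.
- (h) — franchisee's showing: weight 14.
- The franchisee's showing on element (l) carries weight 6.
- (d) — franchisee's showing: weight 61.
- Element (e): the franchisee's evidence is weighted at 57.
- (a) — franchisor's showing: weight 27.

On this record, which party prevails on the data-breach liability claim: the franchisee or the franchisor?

franchisor

— Issue I —
Stage I.1 (franchisee, a preponderance, weight is at least 50): (a) net 76−27=49 < 50 — fails.
  Stage I.1 not carried; the franchisee fails its burden.
The analysis ends at Stage I.1; the franchisor prevails on this issue.
— Issue II —
At Stage II.1 the franchisee must meet a more-likely-than-not showing (weight exceeds 49): on (d) the weight is 61 less the opposing 11 gives net 50, which does exceed 49, so (d) meets the standard; on (e) the weight is 57 less the opposing 7 gives net 50, > 49, so (e) meets the standard.
  All elements met. The burden passes to the franchisor.
At Stage II.2 the franchisor must meet a heightened civil standard (weight is at least 69): on (f) the weight is 77, which does reach 69, so (f) meets the standard; on (g) the weight is 80, which does reach 69, so (g) meets the standard.
  Stage II.2 carried; the burden remains with the franchisor.
At Stage II.3 the franchisor must meet a heightened civil standard (weight is at least 69): on (h) the weight is 90 less the opposing 14 gives net 76, ≥ 69, so (h) meets the standard.
  The franchisor carries the last stage.
Every stage carried; the franchisor prevails on this issue.
— Issue III —
Stage III.1 — burden on franchisee; standard: the balance of probabilities (weight is at least 49).
    (i): 66 − 10 = 56 ≥ 49 [met]
    (j): 52 − 3 = 49 ≥ 49 [met]
  All elements met. The burden passes to the franchisor.
Stage III.2 — burden on franchisor; standard: a clear and cogent showing (weight is at least 76).
    (k): 90 − 3 = 87 ≥ 76 [met]
    (l): 82 − 6 = 76 ≥ 76 [met]
  Stage III.2 carried; the final stage is satisfied.
All stages carried — the franchisor prevails on this issue.
Per-issue: Issue I → franchisor; Issue II → franchisor; Issue III → franchisor. The franchisee must prevail on a majority of issues; overall, the franchisor prevails.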